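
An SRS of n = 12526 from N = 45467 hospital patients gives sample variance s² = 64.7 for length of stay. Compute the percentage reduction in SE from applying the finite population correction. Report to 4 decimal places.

f = n/N = 12526/45467 = 0.27549651.
SE_no-fpc = √(s²/n) = 0.071869717; SE_fpc = √((1−f)s²/n) = 0.061173901.
Ratio = √(1−f) = 0.85117771. Reduction = 100·(1 − 0.85117771) = 14.8822%.

14.8822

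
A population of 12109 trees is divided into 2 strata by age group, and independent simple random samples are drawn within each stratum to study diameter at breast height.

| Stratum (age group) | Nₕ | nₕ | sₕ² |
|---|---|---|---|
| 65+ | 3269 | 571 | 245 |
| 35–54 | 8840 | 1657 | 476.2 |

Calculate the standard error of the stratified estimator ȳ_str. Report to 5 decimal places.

Var(ȳ_str) = Σₕ Wₕ²(1 − fₕ)sₕ²/nₕ with Wₕ = Nₕ/N, N = 12109.
65+: Wₕ = 0.26996449; term = 0.26996449²·(1 − 0.17467115)·245/571 = 0.025808947.
35–54: Wₕ = 0.73003551; term = 0.73003551²·(1 − 0.18744344)·476.2/1657 = 0.12445388.
Sum = 0.15026283.
SE = √(0.15026283) = 0.38764.

0.38764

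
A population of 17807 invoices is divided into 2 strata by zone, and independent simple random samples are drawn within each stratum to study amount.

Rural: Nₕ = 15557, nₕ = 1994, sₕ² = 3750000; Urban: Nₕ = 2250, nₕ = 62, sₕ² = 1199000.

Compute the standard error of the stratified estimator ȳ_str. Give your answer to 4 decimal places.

39.3913

Var(ȳ_str) = Σₕ Wₕ²(1 − fₕ)sₕ²/nₕ with Wₕ = Nₕ/N, N = 17807.
Rural: Wₕ = 0.87364520; term = 0.87364520²·(1 − 0.12817381)·3750000/1994 = 1251.429.
Urban: Wₕ = 0.12635480; term = 0.12635480²·(1 − 0.02755556)·1199000/62 = 300.24502.
Sum = 1551.674.
SE = √(1551.674) = 39.3913.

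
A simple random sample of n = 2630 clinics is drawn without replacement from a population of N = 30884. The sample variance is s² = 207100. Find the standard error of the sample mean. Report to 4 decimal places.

8.4876

Under SRS without replacement, Var(ȳ) = (1 − f)·s²/n with f = n/N = 2630/30884 = 0.08515736.
Var(ȳ) = (1 − 0.08515736)·207100/2630 = 0.91484264·78.745247 = 72.03951.
SE(ȳ) = √(72.03951) = 8.4876.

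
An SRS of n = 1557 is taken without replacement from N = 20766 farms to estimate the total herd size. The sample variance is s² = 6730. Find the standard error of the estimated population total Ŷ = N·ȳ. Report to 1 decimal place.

41523.3

Var(Ŷ) = N²·Var(ȳ) = N²·(1 − n/N)·s²/n.
f = 1557/20766 = 0.07497833; Var(ȳ) = 0.92502167·6730/1557 = 3.9983274.
Var(Ŷ) = 20766² · 3.9983274 = 1.7241858 × 10^9.
SE(Ŷ) = √(1.7241858 × 10^9) = 41523.3.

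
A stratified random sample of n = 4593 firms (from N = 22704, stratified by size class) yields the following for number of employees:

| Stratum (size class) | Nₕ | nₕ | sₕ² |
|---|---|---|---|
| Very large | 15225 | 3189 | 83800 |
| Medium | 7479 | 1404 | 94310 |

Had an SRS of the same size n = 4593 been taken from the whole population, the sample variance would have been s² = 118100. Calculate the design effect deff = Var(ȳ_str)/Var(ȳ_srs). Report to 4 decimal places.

Var(ȳ_str) = Σ Wₕ²(1−fₕ)sₕ²/nₕ with Wₕ = Nₕ/22704:
  Very large: (15225/22704)²·(1−3189/15225)·83800/3189 = 9.3416636
  Medium: (7479/22704)²·(1−1404/7479)·94310/1404 = 5.920736
  → Var(ȳ_str) = 15.2624.
Var(ȳ_srs) = (1 − 4593/22704)·118100/4593 = 20.511315.
deff = 15.2624 / 20.511315 = 0.7441.

0.7441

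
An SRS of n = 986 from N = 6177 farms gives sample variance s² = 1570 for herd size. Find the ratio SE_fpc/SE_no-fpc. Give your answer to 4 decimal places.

0.9167

f = n/N = 986/6177 = 0.15962441.
SE_no-fpc = √(s²/n) = 1.2618606; SE_fpc = √((1−f)s²/n) = 1.1567728.
Ratio = √(1−f) = 0.91672002.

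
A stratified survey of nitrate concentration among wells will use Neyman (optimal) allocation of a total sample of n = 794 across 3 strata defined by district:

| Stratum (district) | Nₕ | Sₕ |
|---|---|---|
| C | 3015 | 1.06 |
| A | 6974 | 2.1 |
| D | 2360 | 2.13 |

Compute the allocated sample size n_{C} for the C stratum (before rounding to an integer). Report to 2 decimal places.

110.96

Neyman allocation: nₕ = n·NₕSₕ / Σⱼ NⱼSⱼ.
Σ NⱼSⱼ = 3015·1.06 + 6974·2.1 + 2360·2.13 = 22868.1.
n_{C} = 794·3015·1.06 / 22868.1 = 110.96.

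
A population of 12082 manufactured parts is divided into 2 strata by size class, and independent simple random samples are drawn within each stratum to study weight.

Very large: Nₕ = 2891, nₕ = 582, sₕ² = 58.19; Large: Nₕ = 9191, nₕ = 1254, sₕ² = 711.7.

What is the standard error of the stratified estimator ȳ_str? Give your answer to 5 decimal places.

0.53684

Var(ȳ_str) = Σₕ Wₕ²(1 − fₕ)sₕ²/nₕ with Wₕ = Nₕ/N, N = 12082.
Very large: Wₕ = 0.23928158; term = 0.23928158²·(1 − 0.20131442)·58.19/582 = 0.0045721423.
Large: Wₕ = 0.76071842; term = 0.76071842²·(1 − 0.13643782)·711.7/1254 = 0.28362265.
Sum = 0.28819479.
SE = √(0.28819479) = 0.53684.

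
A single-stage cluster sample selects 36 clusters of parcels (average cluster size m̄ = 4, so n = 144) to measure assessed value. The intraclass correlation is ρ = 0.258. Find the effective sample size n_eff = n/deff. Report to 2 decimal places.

81.17

deff = 1 + (4 − 1)·0.258 = 1 + 0.774 = 1.774.
n_eff = 144 / 1.774 = 81.17.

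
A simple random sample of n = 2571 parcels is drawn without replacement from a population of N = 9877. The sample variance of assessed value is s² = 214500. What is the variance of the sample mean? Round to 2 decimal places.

61.71

Under SRS without replacement, Var(ȳ) = (1 − f)·s²/n with f = n/N = 2571/9877 = 0.26030171.
Var(ȳ) = (1 − 0.26030171)·214500/2571 = 0.73969829·83.430572 = 61.713451.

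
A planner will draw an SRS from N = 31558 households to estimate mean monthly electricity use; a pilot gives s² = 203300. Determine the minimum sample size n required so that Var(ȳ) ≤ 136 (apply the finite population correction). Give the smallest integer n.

Without fpc, n₀ = s²/D = 203300/136 = 1494.8529.
With fpc, (1 − n/N)·s²/n ≤ D requires n ≥ n₀/(1 + n₀/N) = 1494.8529/(1 + 1494.8529/31558) = 1427.2465.
Rounding up, n = 1428.

1428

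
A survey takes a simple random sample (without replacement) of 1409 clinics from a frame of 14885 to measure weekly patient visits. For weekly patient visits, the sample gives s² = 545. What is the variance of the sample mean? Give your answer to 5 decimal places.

Under SRS without replacement, Var(ȳ) = (1 − f)·s²/n with f = n/N = 1409/14885 = 0.09465905.
Var(ȳ) = (1 − 0.09465905)·545/1409 = 0.90534095·0.38679915 = 0.35018511.

0.35019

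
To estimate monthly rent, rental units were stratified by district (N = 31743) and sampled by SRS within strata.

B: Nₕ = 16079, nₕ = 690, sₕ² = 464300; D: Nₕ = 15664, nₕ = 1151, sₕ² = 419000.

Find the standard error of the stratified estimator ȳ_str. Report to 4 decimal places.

Var(ȳ_str) = Σₕ Wₕ²(1 − fₕ)sₕ²/nₕ with Wₕ = Nₕ/N, N = 31743.
B: Wₕ = 0.50653687; term = 0.50653687²·(1 − 0.04291312)·464300/690 = 165.24301.
D: Wₕ = 0.49346313; term = 0.49346313²·(1 − 0.07348059)·419000/1151 = 82.130153.
Sum = 247.37316.
SE = √(247.37316) = 15.7281.

15.7281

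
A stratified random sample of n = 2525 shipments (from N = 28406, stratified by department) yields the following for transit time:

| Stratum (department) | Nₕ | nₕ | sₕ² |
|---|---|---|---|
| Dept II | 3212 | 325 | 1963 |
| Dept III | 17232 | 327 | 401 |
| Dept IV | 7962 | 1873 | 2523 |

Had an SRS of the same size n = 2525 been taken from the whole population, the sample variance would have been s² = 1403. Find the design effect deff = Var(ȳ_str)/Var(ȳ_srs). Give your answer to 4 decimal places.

Var(ȳ_str) = Σ Wₕ²(1−fₕ)sₕ²/nₕ with Wₕ = Nₕ/28406:
  Dept II: (3212/28406)²·(1−325/3212)·1963/325 = 0.069412725
  Dept III: (17232/28406)²·(1−327/17232)·401/327 = 0.44271814
  Dept IV: (7962/28406)²·(1−1873/7962)·2523/1873 = 0.080933338
  → Var(ȳ_str) = 0.5930642.
Var(ȳ_srs) = (1 − 2525/28406)·1403/2525 = 0.50625259.
deff = 0.5930642 / 0.50625259 = 1.1715.

1.1715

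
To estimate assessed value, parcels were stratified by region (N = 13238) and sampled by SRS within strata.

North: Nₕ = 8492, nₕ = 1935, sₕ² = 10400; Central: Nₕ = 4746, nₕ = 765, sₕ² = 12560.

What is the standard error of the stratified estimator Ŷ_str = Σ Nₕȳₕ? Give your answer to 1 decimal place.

24687.6

Var(Ŷ_str) = Σₕ Nₕ²(1 − fₕ)sₕ²/nₕ.
North: 8492²·(1 − 1935/8492)·10400/1935 = 2.99273 × 10^8.
Central: 4746²·(1 − 765/4746)·12560/765 = 3.1020452 × 10^8.
Sum = 6.0947752 × 10^8.
SE = √(6.0947752 × 10^8) = 24687.6.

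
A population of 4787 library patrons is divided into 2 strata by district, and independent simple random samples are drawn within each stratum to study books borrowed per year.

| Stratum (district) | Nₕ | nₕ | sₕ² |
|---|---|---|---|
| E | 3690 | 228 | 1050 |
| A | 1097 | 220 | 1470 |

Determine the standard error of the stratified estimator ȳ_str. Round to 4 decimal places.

1.6876

Var(ȳ_str) = Σₕ Wₕ²(1 − fₕ)sₕ²/nₕ with Wₕ = Nₕ/N, N = 4787.
E: Wₕ = 0.77083769; term = 0.77083769²·(1 − 0.06178862)·1050/228 = 2.567326.
A: Wₕ = 0.22916231; term = 0.22916231²·(1 − 0.20054695)·1470/220 = 0.28052658.
Sum = 2.8478526.
SE = √(2.8478526) = 1.6876.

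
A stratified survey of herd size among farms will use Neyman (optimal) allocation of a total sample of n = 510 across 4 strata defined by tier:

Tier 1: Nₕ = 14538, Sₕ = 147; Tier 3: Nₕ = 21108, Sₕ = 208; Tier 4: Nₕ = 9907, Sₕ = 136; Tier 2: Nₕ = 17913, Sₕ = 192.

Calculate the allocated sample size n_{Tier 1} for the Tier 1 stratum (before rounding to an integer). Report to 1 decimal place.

Neyman allocation: nₕ = n·NₕSₕ / Σⱼ NⱼSⱼ.
Σ NⱼSⱼ = 14538·147 + 21108·208 + 9907·136 + 17913·192 = 1.1314198 × 10^7.
n_{Tier 1} = 510·14538·147 / (1.1314198 × 10^7) = 96.3.

96.3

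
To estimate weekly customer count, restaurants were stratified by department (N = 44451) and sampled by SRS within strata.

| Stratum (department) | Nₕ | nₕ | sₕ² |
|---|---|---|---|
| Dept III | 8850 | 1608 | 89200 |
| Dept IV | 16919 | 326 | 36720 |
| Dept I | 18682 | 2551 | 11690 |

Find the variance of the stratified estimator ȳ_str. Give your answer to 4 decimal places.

18.5020

Var(ȳ_str) = Σₕ Wₕ²(1 − fₕ)sₕ²/nₕ with Wₕ = Nₕ/N, N = 44451.
Dept III: Wₕ = 0.19909563; term = 0.19909563²·(1 − 0.18169492)·89200/1608 = 1.7993578.
Dept IV: Wₕ = 0.38062136; term = 0.38062136²·(1 − 0.01926828)·36720/326 = 16.003744.
Dept I: Wₕ = 0.42028301; term = 0.42028301²·(1 − 0.13654855)·11690/2551 = 0.69891706.
Sum = 18.502019.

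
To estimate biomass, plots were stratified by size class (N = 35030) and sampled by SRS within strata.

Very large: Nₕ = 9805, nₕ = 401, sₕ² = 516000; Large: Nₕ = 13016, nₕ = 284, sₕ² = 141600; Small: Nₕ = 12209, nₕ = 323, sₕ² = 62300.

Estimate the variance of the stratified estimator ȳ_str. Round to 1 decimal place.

186.8

Var(ȳ_str) = Σₕ Wₕ²(1 − fₕ)sₕ²/nₕ with Wₕ = Nₕ/N, N = 35030.
Very large: Wₕ = 0.27990294; term = 0.27990294²·(1 − 0.04089750)·516000/401 = 96.690827.
Large: Wₕ = 0.37156723; term = 0.37156723²·(1 − 0.02181930)·141600/284 = 67.334681.
Small: Wₕ = 0.34852983; term = 0.34852983²·(1 − 0.02645589)·62300/323 = 22.809779.
Sum = 186.83529.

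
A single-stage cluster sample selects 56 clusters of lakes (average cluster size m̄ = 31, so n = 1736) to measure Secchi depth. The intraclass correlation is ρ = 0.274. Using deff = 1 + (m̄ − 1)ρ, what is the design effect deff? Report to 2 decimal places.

deff = 1 + (31 − 1)·0.274 = 1 + 8.22 = 9.22.

9.22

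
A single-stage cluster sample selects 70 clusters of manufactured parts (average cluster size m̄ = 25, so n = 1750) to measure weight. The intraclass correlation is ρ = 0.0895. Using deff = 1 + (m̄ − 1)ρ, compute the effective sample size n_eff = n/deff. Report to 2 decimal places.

555.91

deff = 1 + (25 − 1)·0.0895 = 1 + 2.148 = 3.148.
n_eff = 1750 / 3.148 = 555.91.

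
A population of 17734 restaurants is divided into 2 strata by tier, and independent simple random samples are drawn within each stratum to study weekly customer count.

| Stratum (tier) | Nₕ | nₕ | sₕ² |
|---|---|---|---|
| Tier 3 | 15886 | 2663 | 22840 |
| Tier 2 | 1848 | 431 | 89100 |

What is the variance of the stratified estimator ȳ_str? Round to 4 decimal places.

Var(ȳ_str) = Σₕ Wₕ²(1 − fₕ)sₕ²/nₕ with Wₕ = Nₕ/N, N = 17734.
Tier 3: Wₕ = 0.89579339; term = 0.89579339²·(1 − 0.16763188)·22840/2663 = 5.7287.
Tier 2: Wₕ = 0.10420661; term = 0.10420661²·(1 − 0.23322511)·89100/431 = 1.721309.
Sum = 7.450009.

7.4500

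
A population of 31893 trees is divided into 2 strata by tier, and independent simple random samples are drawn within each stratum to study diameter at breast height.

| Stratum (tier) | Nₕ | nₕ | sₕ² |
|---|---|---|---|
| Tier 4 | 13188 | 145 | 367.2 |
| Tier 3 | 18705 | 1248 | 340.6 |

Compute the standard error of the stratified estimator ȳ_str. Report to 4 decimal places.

0.7182

Var(ȳ_str) = Σₕ Wₕ²(1 − fₕ)sₕ²/nₕ with Wₕ = Nₕ/N, N = 31893.
Tier 4: Wₕ = 0.41350767; term = 0.41350767²·(1 − 0.01099484)·367.2/145 = 0.42825294.
Tier 3: Wₕ = 0.58649233; term = 0.58649233²·(1 − 0.06672013)·340.6/1248 = 0.087612614.
Sum = 0.51586555.
SE = √(0.51586555) = 0.7182.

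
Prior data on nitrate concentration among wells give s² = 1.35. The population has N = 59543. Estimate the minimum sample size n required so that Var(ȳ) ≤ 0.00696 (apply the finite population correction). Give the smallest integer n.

Without fpc, n₀ = s²/D = 1.35/0.00696 = 193.9655.
With fpc, (1 − n/N)·s²/n ≤ D requires n ≥ n₀/(1 + n₀/N) = 193.9655/(1 + 193.9655/59543) = 193.3357.
Rounding up, n = 194.

194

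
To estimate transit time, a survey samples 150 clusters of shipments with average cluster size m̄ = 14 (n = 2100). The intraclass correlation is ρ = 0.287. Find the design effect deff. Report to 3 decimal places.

deff = 1 + (14 − 1)·0.287 = 1 + 3.731 = 4.731.

4.731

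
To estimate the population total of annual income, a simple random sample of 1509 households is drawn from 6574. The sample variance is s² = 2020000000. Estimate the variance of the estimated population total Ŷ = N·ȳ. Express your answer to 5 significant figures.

Var(Ŷ) = N²·Var(ȳ) = N²·(1 − n/N)·s²/n.
f = 1509/6574 = 0.22954061; Var(ȳ) = 0.77045939·2020000000/1509 = 1.0313638 × 10^6.
Var(Ŷ) = 6574² · (1.0313638 × 10^6) = 4.457294 × 10^13.

4.4573 × 10^13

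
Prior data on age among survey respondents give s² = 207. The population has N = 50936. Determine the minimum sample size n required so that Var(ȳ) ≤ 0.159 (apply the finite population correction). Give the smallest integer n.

1270

Without fpc, n₀ = s²/D = 207/0.159 = 1301.8868.
With fpc, (1 − n/N)·s²/n ≤ D requires n ≥ n₀/(1 + n₀/N) = 1301.8868/(1 + 1301.8868/50936) = 1269.4408.
Rounding up, n = 1270.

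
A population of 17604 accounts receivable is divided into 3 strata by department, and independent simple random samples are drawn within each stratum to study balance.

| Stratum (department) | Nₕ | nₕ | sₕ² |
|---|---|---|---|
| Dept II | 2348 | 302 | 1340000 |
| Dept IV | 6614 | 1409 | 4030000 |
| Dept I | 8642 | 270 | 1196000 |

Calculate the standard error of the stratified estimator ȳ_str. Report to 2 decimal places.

37.69

Var(ȳ_str) = Σₕ Wₕ²(1 − fₕ)sₕ²/nₕ with Wₕ = Nₕ/N, N = 17604.
Dept II: Wₕ = 0.13337878; term = 0.13337878²·(1 − 0.12862010)·1340000/302 = 68.782643.
Dept IV: Wₕ = 0.37571007; term = 0.37571007²·(1 − 0.21303296)·4030000/1409 = 317.72856.
Dept I: Wₕ = 0.49091116; term = 0.49091116²·(1 − 0.03124277)·1196000/270 = 1034.1611.
Sum = 1420.6723.
SE = √(1420.6723) = 37.69.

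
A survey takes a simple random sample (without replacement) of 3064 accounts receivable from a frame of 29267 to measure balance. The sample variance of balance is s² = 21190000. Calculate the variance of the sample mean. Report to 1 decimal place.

Under SRS without replacement, Var(ȳ) = (1 − f)·s²/n with f = n/N = 3064/29267 = 0.10469129.
Var(ȳ) = (1 − 0.10469129)·21190000/3064 = 0.89530871·6915.7963 = 6191.7727.

6191.8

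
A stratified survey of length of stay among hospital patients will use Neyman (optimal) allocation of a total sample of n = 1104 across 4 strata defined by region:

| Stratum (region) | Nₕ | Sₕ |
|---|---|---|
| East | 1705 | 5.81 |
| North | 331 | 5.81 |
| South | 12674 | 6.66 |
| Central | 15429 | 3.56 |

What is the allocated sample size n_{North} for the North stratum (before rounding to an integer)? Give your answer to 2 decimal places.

Neyman allocation: nₕ = n·NₕSₕ / Σⱼ NⱼSⱼ.
Σ NⱼSⱼ = 1705·5.81 + 331·5.81 + 12674·6.66 + 15429·3.56 = 151165.24.
n_{North} = 1104·331·5.81 / 151165.24 = 14.04.

14.04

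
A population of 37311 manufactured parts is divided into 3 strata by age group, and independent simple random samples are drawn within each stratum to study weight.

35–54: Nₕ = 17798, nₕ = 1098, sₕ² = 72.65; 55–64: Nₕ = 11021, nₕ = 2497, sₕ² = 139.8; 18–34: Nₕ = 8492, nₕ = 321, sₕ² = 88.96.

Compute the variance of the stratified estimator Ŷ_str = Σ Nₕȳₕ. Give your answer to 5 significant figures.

Var(Ŷ_str) = Σₕ Nₕ²(1 − fₕ)sₕ²/nₕ.
35–54: 17798²·(1 − 1098/17798)·72.65/1098 = 1.9666223 × 10^7.
55–64: 11021²·(1 − 2497/11021)·139.8/2497 = 5.2596043 × 10^6.
18–34: 8492²·(1 − 321/8492)·88.96/321 = 1.9229808 × 10^7.
Sum = 4.4155635 × 10^7.

4.4156 × 10^7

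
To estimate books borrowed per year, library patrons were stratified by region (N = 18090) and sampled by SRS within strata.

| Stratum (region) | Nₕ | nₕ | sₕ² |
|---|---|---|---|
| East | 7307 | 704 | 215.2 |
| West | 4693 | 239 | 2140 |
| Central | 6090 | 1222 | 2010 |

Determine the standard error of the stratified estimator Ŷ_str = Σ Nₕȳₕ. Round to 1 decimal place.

Var(Ŷ_str) = Σₕ Nₕ²(1 − fₕ)sₕ²/nₕ.
East: 7307²·(1 − 704/7307)·215.2/704 = 1.4748573 × 10^7.
West: 4693²·(1 − 239/4693)·2140/239 = 1.8716155 × 10^8.
Central: 6090²·(1 − 1222/6090)·2010/1222 = 4.8763258 × 10^7.
Sum = 2.5067338 × 10^8.
SE = √(2.5067338 × 10^8) = 15832.7.

15832.7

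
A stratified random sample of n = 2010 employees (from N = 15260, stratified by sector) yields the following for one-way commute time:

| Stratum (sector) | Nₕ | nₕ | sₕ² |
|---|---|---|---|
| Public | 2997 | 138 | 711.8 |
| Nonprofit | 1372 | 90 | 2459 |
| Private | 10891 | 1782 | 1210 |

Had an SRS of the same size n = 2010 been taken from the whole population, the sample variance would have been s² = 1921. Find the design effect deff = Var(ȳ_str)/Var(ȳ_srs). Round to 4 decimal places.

Var(ȳ_str) = Σ Wₕ²(1−fₕ)sₕ²/nₕ with Wₕ = Nₕ/15260:
  Public: (2997/15260)²·(1−138/2997)·711.8/138 = 0.18978886
  Nonprofit: (1372/15260)²·(1−90/1372)·2459/90 = 0.2063712
  Private: (10891/15260)²·(1−1782/10891)·1210/1782 = 0.28927244
  → Var(ȳ_str) = 0.6854325.
Var(ȳ_srs) = (1 − 2010/15260)·1921/2010 = 0.82983673.
deff = 0.6854325 / 0.82983673 = 0.8260.

0.8260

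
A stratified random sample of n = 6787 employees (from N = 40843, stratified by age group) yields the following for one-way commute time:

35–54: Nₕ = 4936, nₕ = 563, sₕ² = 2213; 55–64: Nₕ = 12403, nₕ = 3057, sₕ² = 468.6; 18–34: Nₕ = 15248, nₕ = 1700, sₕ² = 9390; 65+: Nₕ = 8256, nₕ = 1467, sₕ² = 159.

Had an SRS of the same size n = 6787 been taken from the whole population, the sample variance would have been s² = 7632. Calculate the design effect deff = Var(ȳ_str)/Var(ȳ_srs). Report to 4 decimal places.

0.7990

Var(ȳ_str) = Σ Wₕ²(1−fₕ)sₕ²/nₕ with Wₕ = Nₕ/40843:
  35–54: (4936/40843)²·(1−563/4936)·2213/563 = 0.050861876
  55–64: (12403/40843)²·(1−3057/12403)·468.6/3057 = 0.010651827
  18–34: (15248/40843)²·(1−1700/15248)·9390/1700 = 0.68402106
  65+: (8256/40843)²·(1−1467/8256)·159/1467 = 0.0036417257
  → Var(ȳ_str) = 0.74917649.
Var(ȳ_srs) = (1 − 6787/40843)·7632/6787 = 0.93764084.
deff = 0.74917649 / 0.93764084 = 0.7990.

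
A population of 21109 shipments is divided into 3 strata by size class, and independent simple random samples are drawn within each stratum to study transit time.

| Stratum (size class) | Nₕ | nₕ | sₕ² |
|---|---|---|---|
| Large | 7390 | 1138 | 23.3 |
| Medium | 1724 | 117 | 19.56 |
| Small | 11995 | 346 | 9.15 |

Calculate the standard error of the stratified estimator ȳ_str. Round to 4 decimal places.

Var(ȳ_str) = Σₕ Wₕ²(1 − fₕ)sₕ²/nₕ with Wₕ = Nₕ/N, N = 21109.
Large: Wₕ = 0.35008764; term = 0.35008764²·(1 − 0.15399188)·23.3/1138 = 0.0021229597.
Medium: Wₕ = 0.08167133; term = 0.08167133²·(1 − 0.06786543)·19.56/117 = 0.0010394433.
Small: Wₕ = 0.56824103; term = 0.56824103²·(1 − 0.02884535)·9.15/346 = 0.00829275.
Sum = 0.011455153.
SE = √(0.011455153) = 0.1070.

0.1070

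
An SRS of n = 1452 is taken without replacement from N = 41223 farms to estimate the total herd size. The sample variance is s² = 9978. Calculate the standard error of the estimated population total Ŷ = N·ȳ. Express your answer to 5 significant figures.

Var(Ŷ) = N²·Var(ȳ) = N²·(1 − n/N)·s²/n.
f = 1452/41223 = 0.03522306; Var(ȳ) = 0.96477694·9978/1452 = 6.6298515.
Var(Ŷ) = 41223² · 6.6298515 = 1.1266344 × 10^10.
SE(Ŷ) = √(1.1266344 × 10^10) = 106140.

106140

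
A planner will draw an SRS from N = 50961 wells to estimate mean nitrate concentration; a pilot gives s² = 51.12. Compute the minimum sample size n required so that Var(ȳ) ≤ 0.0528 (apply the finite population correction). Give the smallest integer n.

Without fpc, n₀ = s²/D = 51.12/0.0528 = 968.1818.
With fpc, (1 − n/N)·s²/n ≤ D requires n ≥ n₀/(1 + n₀/N) = 968.1818/(1 + 968.1818/50961) = 950.1308.
Rounding up, n = 951.

951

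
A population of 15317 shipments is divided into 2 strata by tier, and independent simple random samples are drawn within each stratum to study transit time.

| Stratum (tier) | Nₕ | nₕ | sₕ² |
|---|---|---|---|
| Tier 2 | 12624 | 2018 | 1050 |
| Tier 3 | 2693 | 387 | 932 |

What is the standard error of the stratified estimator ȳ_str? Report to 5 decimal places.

Var(ȳ_str) = Σₕ Wₕ²(1 − fₕ)sₕ²/nₕ with Wₕ = Nₕ/N, N = 15317.
Tier 2: Wₕ = 0.82418228; term = 0.82418228²·(1 − 0.15985425)·1050/2018 = 0.29694042.
Tier 3: Wₕ = 0.17581772; term = 0.17581772²·(1 − 0.14370590)·932/387 = 0.063746035.
Sum = 0.36068646.
SE = √(0.36068646) = 0.60057.

0.60057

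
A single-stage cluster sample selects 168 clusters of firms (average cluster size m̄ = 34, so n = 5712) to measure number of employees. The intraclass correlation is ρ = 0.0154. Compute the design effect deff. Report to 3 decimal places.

1.508

deff = 1 + (34 − 1)·0.0154 = 1 + 0.5082 = 1.5082.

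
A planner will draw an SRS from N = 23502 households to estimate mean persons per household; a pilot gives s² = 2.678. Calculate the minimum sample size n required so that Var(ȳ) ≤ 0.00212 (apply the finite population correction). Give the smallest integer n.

1199

Without fpc, n₀ = s²/D = 2.678/0.00212 = 1263.2075.
With fpc, (1 − n/N)·s²/n ≤ D requires n ≥ n₀/(1 + n₀/N) = 1263.2075/(1 + 1263.2075/23502) = 1198.7746.
Rounding up, n = 1199.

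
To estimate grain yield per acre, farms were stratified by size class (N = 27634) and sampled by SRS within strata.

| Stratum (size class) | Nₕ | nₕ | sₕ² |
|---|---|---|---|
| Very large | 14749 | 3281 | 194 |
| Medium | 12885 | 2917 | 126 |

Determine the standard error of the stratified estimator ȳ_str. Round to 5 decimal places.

0.14269

Var(ȳ_str) = Σₕ Wₕ²(1 − fₕ)sₕ²/nₕ with Wₕ = Nₕ/N, N = 27634.
Very large: Wₕ = 0.53372657; term = 0.53372657²·(1 − 0.22245576)·194/3281 = 0.013096591.
Medium: Wₕ = 0.46627343; term = 0.46627343²·(1 − 0.22638727)·126/2917 = 0.0072650576.
Sum = 0.020361649.
SE = √(0.020361649) = 0.14269.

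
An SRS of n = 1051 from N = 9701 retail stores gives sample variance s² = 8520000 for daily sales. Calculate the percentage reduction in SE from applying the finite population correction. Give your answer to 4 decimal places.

f = n/N = 1051/9701 = 0.10833935.
SE_no-fpc = √(s²/n) = 90.036466; SE_fpc = √((1−f)s²/n) = 85.01944.
Ratio = √(1−f) = 0.94427785. Reduction = 100·(1 − 0.94427785) = 5.5722%.

5.5722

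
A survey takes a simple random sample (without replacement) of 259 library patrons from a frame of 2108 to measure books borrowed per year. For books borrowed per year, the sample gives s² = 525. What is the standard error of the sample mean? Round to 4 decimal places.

1.3334

Under SRS without replacement, Var(ȳ) = (1 − f)·s²/n with f = n/N = 259/2108 = 0.12286528.
Var(ȳ) = (1 − 0.12286528)·525/259 = 0.87713472·2.027027 = 1.7779758.
SE(ȳ) = √(1.7779758) = 1.3334.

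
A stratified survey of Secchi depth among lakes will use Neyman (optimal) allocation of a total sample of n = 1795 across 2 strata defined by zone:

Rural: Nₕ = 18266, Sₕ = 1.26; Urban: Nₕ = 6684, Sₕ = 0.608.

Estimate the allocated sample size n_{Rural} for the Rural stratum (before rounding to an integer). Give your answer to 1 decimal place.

Neyman allocation: nₕ = n·NₕSₕ / Σⱼ NⱼSⱼ.
Σ NⱼSⱼ = 18266·1.26 + 6684·0.608 = 27079.032.
n_{Rural} = 1795·18266·1.26 / 27079.032 = 1525.6.

1525.6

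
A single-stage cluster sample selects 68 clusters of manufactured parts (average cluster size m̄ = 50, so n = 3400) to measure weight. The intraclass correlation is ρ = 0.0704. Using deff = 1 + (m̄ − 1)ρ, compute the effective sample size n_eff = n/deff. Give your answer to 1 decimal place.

764.1

deff = 1 + (50 − 1)·0.0704 = 1 + 3.4496 = 4.4496.
n_eff = 3400 / 4.4496 = 764.1.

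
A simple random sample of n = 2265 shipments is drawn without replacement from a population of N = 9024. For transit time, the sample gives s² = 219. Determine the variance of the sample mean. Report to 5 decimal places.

Under SRS without replacement, Var(ȳ) = (1 − f)·s²/n with f = n/N = 2265/9024 = 0.25099734.
Var(ȳ) = (1 − 0.25099734)·219/2265 = 0.74900266·0.096688742 = 0.072420125.

0.07242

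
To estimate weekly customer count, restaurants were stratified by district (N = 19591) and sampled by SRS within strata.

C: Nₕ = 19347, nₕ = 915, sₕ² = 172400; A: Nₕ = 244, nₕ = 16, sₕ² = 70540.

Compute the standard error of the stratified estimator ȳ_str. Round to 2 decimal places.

13.26

Var(ȳ_str) = Σₕ Wₕ²(1 − fₕ)sₕ²/nₕ with Wₕ = Nₕ/N, N = 19591.
C: Wₕ = 0.98754530; term = 0.98754530²·(1 − 0.04729415)·172400/915 = 175.06086.
A: Wₕ = 0.01245470; term = 0.01245470²·(1 − 0.06557377)·70540/16 = 0.63903837.
Sum = 175.6999.
SE = √(175.6999) = 13.26.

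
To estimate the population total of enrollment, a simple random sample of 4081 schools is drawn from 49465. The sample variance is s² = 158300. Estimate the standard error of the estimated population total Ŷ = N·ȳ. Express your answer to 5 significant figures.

295090

Var(Ŷ) = N²·Var(ȳ) = N²·(1 − n/N)·s²/n.
f = 4081/49465 = 0.08250278; Var(ȳ) = 0.91749722·158300/4081 = 35.58927.
Var(Ŷ) = 49465² · 35.58927 = 8.7079336 × 10^10.
SE(Ŷ) = √(8.7079336 × 10^10) = 295090.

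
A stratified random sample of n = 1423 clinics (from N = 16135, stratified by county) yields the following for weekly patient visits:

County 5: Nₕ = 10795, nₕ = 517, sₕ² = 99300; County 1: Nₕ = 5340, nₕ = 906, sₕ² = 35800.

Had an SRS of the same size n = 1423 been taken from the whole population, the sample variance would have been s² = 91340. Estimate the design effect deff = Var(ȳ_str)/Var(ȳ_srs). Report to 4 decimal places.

1.4600

Var(ȳ_str) = Σ Wₕ²(1−fₕ)sₕ²/nₕ with Wₕ = Nₕ/16135:
  County 5: (10795/16135)²·(1−517/10795)·99300/517 = 81.856284
  County 1: (5340/16135)²·(1−906/5340)·35800/906 = 3.5937994
  → Var(ȳ_str) = 85.450083.
Var(ȳ_srs) = (1 − 1423/16135)·91340/1423 = 58.527349.
deff = 85.450083 / 58.527349 = 1.4600.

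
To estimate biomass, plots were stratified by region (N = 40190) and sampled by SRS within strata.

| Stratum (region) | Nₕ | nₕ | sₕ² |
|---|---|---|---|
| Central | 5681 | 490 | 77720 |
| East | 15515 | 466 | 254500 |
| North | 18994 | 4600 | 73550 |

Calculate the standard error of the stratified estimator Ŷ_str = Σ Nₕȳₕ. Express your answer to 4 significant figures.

369500

Var(Ŷ_str) = Σₕ Nₕ²(1 − fₕ)sₕ²/nₕ.
Central: 5681²·(1 − 490/5681)·77720/490 = 4.6774864 × 10^9.
East: 15515²·(1 − 466/15515)·254500/466 = 1.27515 × 10^11.
North: 18994²·(1 − 4600/18994)·73550/4600 = 4.3714224 × 10^9.
Sum = 1.3656391 × 10^11.
SE = √(1.3656391 × 10^11) = 369500.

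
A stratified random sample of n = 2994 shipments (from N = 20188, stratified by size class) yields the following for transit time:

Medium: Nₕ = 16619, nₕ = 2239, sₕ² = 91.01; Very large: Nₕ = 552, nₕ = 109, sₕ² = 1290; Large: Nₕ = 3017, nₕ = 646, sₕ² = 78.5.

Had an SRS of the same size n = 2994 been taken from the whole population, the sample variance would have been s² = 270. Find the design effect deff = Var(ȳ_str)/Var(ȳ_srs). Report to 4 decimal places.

0.4305

Var(ȳ_str) = Σ Wₕ²(1−fₕ)sₕ²/nₕ with Wₕ = Nₕ/20188:
  Medium: (16619/20188)²·(1−2239/16619)·91.01/2239 = 0.023834838
  Very large: (552/20188)²·(1−109/552)·1290/109 = 0.0071009986
  Large: (3017/20188)²·(1−646/3017)·78.5/646 = 0.0021328357
  → Var(ȳ_str) = 0.033068672.
Var(ȳ_srs) = (1 − 2994/20188)·270/2994 = 0.076806079.
deff = 0.033068672 / 0.076806079 = 0.4305.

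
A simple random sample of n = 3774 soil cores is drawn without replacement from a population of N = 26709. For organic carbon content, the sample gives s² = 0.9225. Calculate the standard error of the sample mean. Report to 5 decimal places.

Under SRS without replacement, Var(ȳ) = (1 − f)·s²/n with f = n/N = 3774/26709 = 0.14130069.
Var(ȳ) = (1 − 0.14130069)·0.9225/3774 = 0.85869931·2.4443561 × 10^-4 = 2.0989669 × 10^-4.
SE(ȳ) = √(2.0989669 × 10^-4) = 0.01449.

0.01449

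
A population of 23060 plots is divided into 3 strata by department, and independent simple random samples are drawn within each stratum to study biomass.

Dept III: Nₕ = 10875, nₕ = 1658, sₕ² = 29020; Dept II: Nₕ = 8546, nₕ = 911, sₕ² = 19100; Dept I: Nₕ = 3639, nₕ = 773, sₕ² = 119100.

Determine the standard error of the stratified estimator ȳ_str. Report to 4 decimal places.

Var(ȳ_str) = Σₕ Wₕ²(1 − fₕ)sₕ²/nₕ with Wₕ = Nₕ/N, N = 23060.
Dept III: Wₕ = 0.47159584; term = 0.47159584²·(1 − 0.15245977)·29020/1658 = 3.2992341.
Dept II: Wₕ = 0.37059844; term = 0.37059844²·(1 − 0.10659958)·19100/911 = 2.5725766.
Dept I: Wₕ = 0.15780572; term = 0.15780572²·(1 − 0.21242099)·119100/773 = 3.021843.
Sum = 8.8936537.
SE = √(8.8936537) = 2.9822.

2.9822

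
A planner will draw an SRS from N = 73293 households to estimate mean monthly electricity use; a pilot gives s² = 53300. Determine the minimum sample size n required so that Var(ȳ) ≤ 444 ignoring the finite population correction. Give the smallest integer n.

Without fpc, n₀ = s²/D = 53300/444 = 120.0450.
Rounding up, n = 121.

121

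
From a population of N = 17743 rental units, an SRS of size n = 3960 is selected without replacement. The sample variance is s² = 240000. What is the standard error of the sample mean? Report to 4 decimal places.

Under SRS without replacement, Var(ȳ) = (1 − f)·s²/n with f = n/N = 3960/17743 = 0.22318661.
Var(ȳ) = (1 − 0.22318661)·240000/3960 = 0.77681339·60.606061 = 47.079599.
SE(ȳ) = √(47.079599) = 6.8615.

6.8615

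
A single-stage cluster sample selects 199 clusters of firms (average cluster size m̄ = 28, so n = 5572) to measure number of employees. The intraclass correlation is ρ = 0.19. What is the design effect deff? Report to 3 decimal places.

deff = 1 + (28 − 1)·0.19 = 1 + 5.13 = 6.13.

6.130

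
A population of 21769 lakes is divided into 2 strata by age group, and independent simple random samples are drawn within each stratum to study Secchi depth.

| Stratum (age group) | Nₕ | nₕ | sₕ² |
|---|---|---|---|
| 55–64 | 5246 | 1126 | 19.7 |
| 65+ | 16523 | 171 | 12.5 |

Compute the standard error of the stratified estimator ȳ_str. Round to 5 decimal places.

Var(ȳ_str) = Σₕ Wₕ²(1 − fₕ)sₕ²/nₕ with Wₕ = Nₕ/N, N = 21769.
55–64: Wₕ = 0.24098489; term = 0.24098489²·(1 − 0.21463973)·19.7/1126 = 7.9795129 × 10^-4.
65+: Wₕ = 0.75901511; term = 0.75901511²·(1 − 0.01034921)·12.5/171 = 0.041677026.
Sum = 0.042474977.
SE = √(0.042474977) = 0.20609.

0.20609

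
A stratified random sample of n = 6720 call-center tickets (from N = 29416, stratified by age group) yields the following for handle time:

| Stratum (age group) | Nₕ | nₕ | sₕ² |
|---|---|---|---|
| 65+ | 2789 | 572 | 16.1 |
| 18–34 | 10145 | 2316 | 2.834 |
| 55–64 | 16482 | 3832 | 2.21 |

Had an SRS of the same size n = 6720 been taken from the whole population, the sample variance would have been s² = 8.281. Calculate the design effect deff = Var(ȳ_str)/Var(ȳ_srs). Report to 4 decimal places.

Var(ȳ_str) = Σ Wₕ²(1−fₕ)sₕ²/nₕ with Wₕ = Nₕ/29416:
  65+: (2789/29416)²·(1−572/2789)·16.1/572 = 2.0112998 × 10^-4
  18–34: (10145/29416)²·(1−2316/10145)·2.834/2316 = 1.1231879 × 10^-4
  55–64: (16482/29416)²·(1−3832/16482)·2.21/3832 = 1.3896325 × 10^-4
  → Var(ȳ_str) = 4.5241202 × 10^-4.
Var(ȳ_srs) = (1 − 6720/29416)·8.281/6720 = 9.507782 × 10^-4.
deff = (4.5241202 × 10^-4) / (9.507782 × 10^-4) = 0.4758.

0.4758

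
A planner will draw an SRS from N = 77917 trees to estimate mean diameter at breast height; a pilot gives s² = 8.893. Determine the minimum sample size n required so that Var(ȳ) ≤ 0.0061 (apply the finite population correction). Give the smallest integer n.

1432

Without fpc, n₀ = s²/D = 8.893/0.0061 = 1457.8689.
With fpc, (1 − n/N)·s²/n ≤ D requires n ≥ n₀/(1 + n₀/N) = 1457.8689/(1 + 1457.8689/77917) = 1431.0924.
Rounding up, n = 1432.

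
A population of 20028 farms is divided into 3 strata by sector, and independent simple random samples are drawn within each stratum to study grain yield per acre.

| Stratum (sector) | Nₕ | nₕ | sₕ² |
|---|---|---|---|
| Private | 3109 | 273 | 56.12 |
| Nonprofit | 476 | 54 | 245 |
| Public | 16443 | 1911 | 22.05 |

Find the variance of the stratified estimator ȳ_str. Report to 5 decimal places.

0.01366

Var(ȳ_str) = Σₕ Wₕ²(1 − fₕ)sₕ²/nₕ with Wₕ = Nₕ/N, N = 20028.
Private: Wₕ = 0.15523267; term = 0.15523267²·(1 − 0.08780959)·56.12/273 = 0.0045186302.
Nonprofit: Wₕ = 0.02376673; term = 0.02376673²·(1 − 0.11344538)·245/54 = 0.0022720431.
Public: Wₕ = 0.82100060; term = 0.82100060²·(1 − 0.11621967)·22.05/1911 = 0.0068735198.
Sum = 0.013664193.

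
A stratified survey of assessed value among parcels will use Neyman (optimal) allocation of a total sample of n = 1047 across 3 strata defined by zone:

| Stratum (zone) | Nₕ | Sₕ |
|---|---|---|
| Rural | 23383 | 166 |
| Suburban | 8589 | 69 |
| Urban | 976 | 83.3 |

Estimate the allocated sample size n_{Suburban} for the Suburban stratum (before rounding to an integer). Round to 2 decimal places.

Neyman allocation: nₕ = n·NₕSₕ / Σⱼ NⱼSⱼ.
Σ NⱼSⱼ = 23383·166 + 8589·69 + 976·83.3 = 4.5555198 × 10^6.
n_{Suburban} = 1047·8589·69 / (4.5555198 × 10^6) = 136.21.

136.21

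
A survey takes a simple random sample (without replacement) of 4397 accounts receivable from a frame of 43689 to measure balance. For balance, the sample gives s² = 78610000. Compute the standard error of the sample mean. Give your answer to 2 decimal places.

Under SRS without replacement, Var(ȳ) = (1 − f)·s²/n with f = n/N = 4397/43689 = 0.10064318.
Var(ȳ) = (1 − 0.10064318)·78610000/4397 = 0.89935682·17878.099 = 16078.79.
SE(ȳ) = √(16078.79) = 126.80.

126.80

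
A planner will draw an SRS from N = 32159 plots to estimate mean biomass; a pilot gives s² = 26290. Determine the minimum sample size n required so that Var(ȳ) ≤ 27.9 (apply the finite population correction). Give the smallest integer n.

916

Without fpc, n₀ = s²/D = 26290/27.9 = 942.2939.
With fpc, (1 − n/N)·s²/n ≤ D requires n ≥ n₀/(1 + n₀/N) = 942.2939/(1 + 942.2939/32159) = 915.4696.
Rounding up, n = 916.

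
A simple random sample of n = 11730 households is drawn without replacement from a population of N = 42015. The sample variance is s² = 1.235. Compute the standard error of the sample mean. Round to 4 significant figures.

0.008712

Under SRS without replacement, Var(ȳ) = (1 − f)·s²/n with f = n/N = 11730/42015 = 0.27918600.
Var(ȳ) = (1 − 0.27918600)·1.235/11730 = 0.72081400·1.0528559 × 10^-4 = 7.5891329 × 10^-5.
SE(ȳ) = √(7.5891329 × 10^-5) = 0.008712.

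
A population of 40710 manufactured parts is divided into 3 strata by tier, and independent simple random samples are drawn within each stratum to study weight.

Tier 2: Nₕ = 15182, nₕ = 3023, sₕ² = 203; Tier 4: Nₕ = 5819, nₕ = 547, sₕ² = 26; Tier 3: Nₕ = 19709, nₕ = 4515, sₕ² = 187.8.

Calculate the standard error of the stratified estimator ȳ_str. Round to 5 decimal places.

Var(ȳ_str) = Σₕ Wₕ²(1 − fₕ)sₕ²/nₕ with Wₕ = Nₕ/N, N = 40710.
Tier 2: Wₕ = 0.37293048; term = 0.37293048²·(1 − 0.19911738)·203/3023 = 0.0074796716.
Tier 4: Wₕ = 0.14293785; term = 0.14293785²·(1 − 0.09400241)·26/547 = 8.7984785 × 10^-4.
Tier 3: Wₕ = 0.48413166; term = 0.48413166²·(1 − 0.22908316)·187.8/4515 = 0.0075157503.
Sum = 0.01587527.
SE = √(0.01587527) = 0.12600.

0.12600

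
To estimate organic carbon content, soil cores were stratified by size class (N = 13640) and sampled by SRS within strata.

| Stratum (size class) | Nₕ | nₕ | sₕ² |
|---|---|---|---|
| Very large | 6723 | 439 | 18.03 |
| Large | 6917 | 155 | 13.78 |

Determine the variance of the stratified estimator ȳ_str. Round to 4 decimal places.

Var(ȳ_str) = Σₕ Wₕ²(1 − fₕ)sₕ²/nₕ with Wₕ = Nₕ/N, N = 13640.
Very large: Wₕ = 0.49288856; term = 0.49288856²·(1 − 0.06529823)·18.03/439 = 0.0093261362.
Large: Wₕ = 0.50711144; term = 0.50711144²·(1 − 0.02240856)·13.78/155 = 0.022350216.
Sum = 0.031676352.

0.0317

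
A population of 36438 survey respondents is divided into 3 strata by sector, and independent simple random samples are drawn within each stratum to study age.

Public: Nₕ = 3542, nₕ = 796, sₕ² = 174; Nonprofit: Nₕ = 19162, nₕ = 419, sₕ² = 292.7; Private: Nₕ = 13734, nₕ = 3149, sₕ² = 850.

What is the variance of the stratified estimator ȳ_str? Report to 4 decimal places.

Var(ȳ_str) = Σₕ Wₕ²(1 − fₕ)sₕ²/nₕ with Wₕ = Nₕ/N, N = 36438.
Public: Wₕ = 0.09720621; term = 0.09720621²·(1 − 0.22473179)·174/796 = 0.0016013129.
Nonprofit: Wₕ = 0.52587958; term = 0.52587958²·(1 − 0.02186619)·292.7/419 = 0.18896422.
Private: Wₕ = 0.37691421; term = 0.37691421²·(1 − 0.22928499)·850/3149 = 0.029554601.
Sum = 0.22012013.

0.2201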